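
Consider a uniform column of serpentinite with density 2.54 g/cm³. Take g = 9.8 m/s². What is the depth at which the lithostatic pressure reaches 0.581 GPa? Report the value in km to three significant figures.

h = P/(ρg) = 0.581 GPa / (2540 kg/m³ × 9.8 m/s²) = 5.810×10^8 Pa / 24892 Pa/m = 23341 m
= 23.341 km

23.3 km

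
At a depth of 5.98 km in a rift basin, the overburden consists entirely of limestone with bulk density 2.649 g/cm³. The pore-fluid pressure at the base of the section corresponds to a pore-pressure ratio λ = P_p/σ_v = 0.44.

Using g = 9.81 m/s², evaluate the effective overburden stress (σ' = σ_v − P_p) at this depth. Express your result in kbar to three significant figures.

0.870 kbar

Overburden (lithostatic) stress σ_v:
limestone: 2649 kg/m³ × 9.81 m/s² × 5980 m = 1.554×10^8 Pa = 155.4 MPa
Pore pressure P_p = λ·σ_v = 0.44 × 155.4 MPa = 68.38 MPa
Effective stress σ' = σ_v − P_p = 155.4 − 68.38 = 87.024 MPa = 0.87024 kbar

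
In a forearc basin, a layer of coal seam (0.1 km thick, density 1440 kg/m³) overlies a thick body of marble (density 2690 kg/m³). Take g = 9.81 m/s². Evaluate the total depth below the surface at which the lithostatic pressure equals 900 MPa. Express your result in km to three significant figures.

34.2 km

Pressure at base of upper layers: 1440×9.81×100 = 1.413×10^6 Pa = 1.413 MPa
Remaining pressure to be supplied by marble: 9.000×10^8 − 1.413×10^6 = 8.986×10^8 Pa
Additional depth in marble = 8.986×10^8 Pa / (2690 kg/m³ × 9.81 m/s²) = 34052 m
Total depth = 100 m + 34052 m = 34152 m
= 34.152 km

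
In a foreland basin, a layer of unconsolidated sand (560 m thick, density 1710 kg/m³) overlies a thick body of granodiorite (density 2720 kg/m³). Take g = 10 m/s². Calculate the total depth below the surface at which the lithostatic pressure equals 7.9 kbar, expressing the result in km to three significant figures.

Pressure at base of upper layers: 1710×10×560 = 9.576×10^6 Pa = 0.09576 kbar
Remaining pressure to be supplied by granodiorite: 7.900×10^8 − 9.576×10^6 = 7.804×10^8 Pa
Additional depth in granodiorite = 7.804×10^8 Pa / (2720 kg/m³ × 10 m/s²) = 28692 m
Total depth = 560 m + 28692 m = 29252 m
= 29.252 km

29.3 km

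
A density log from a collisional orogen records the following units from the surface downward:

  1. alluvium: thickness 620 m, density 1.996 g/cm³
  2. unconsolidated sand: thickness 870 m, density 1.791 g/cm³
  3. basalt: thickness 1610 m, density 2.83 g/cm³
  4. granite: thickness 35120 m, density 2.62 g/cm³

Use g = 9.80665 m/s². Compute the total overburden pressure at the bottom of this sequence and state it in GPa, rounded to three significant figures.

alluvium: 1996 kg/m³ × 9.80665 m/s² × 620 m = 1.214×10^7 Pa = 0.01214 GPa
unconsolidated sand: 1791 kg/m³ × 9.80665 m/s² × 870 m = 1.528×10^7 Pa = 0.01528 GPa
basalt: 2830 kg/m³ × 9.80665 m/s² × 1610 m = 4.468×10^7 Pa = 0.04468 GPa
granite: 2620 kg/m³ × 9.80665 m/s² × 35120 m = 9.024×10^8 Pa = 0.9024 GPa
Total = 0.01214 + 0.01528 + 0.04468 + 0.9024 = 0.97445 GPa

0.974 GPa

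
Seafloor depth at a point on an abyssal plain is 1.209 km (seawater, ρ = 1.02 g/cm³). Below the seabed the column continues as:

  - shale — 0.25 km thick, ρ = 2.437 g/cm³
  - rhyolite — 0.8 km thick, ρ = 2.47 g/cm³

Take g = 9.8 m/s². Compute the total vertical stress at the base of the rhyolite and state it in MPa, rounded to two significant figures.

37 MPa

seawater: 1020 kg/m³ × 9.8 m/s² × 1209 m = 1.209×10^7 Pa = 12.09 MPa
shale: 2437 kg/m³ × 9.8 m/s² × 250 m = 5.971×10^6 Pa = 5.971 MPa
rhyolite: 2470 kg/m³ × 9.8 m/s² × 800 m = 1.936×10^7 Pa = 19.36 MPa
Total = 12.09 + 5.971 + 19.36 = 37.421 MPa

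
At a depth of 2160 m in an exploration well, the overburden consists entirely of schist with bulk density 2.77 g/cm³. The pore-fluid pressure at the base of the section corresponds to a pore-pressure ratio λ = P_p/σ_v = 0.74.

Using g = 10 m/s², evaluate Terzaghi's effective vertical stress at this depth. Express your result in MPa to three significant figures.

15.6 MPa

Overburden (lithostatic) stress σ_v:
schist: 2770 kg/m³ × 10 m/s² × 2160 m = 5.983×10^7 Pa = 59.83 MPa
Pore pressure P_p = λ·σ_v = 0.74 × 59.83 MPa = 44.28 MPa
Effective stress σ' = σ_v − P_p = 59.83 − 44.28 = 15.556 MPa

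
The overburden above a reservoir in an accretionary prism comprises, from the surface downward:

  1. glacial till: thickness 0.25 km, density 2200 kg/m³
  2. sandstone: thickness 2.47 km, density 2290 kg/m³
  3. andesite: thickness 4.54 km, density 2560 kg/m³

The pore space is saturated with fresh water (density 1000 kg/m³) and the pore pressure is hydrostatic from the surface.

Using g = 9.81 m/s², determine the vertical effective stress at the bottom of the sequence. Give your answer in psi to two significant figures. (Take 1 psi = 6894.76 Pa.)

Overburden (lithostatic) stress σ_v:
glacial till: 2200 kg/m³ × 9.81 m/s² × 250 m = 5.396×10^6 Pa = 5.396 MPa
sandstone: 2290 kg/m³ × 9.81 m/s² × 2470 m = 5.549×10^7 Pa = 55.49 MPa
andesite: 2560 kg/m³ × 9.81 m/s² × 4540 m = 1.140×10^8 Pa = 114.0 MPa
Total = 5.396 + 55.49 + 114.0 = 174.90 MPa
Pore pressure P_p = 1000 kg/m³ × 9.81 m/s² × 7260 m = 7.122×10^7 Pa = 71.22 MPa
Effective stress σ' = σ_v − P_p = 174.9 − 71.22 = 103.68 MPa = 15037 psi

15000 psi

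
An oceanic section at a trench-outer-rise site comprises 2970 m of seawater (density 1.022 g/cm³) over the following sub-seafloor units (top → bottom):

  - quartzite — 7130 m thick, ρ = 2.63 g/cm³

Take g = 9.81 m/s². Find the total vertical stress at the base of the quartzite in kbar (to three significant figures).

2.14 kbar

seawater: 1022 kg/m³ × 9.81 m/s² × 2970 m = 2.978×10^7 Pa = 0.2978 kbar
quartzite: 2630 kg/m³ × 9.81 m/s² × 7130 m = 1.840×10^8 Pa = 1.840 kbar
Total = 0.2978 + 1.840 = 2.1373 kbar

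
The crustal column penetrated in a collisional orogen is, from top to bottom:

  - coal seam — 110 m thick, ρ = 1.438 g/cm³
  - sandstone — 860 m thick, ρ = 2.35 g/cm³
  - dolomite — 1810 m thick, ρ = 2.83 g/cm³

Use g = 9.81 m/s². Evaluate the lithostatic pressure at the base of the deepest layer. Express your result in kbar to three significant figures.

0.716 kbar

coal seam: 1438 kg/m³ × 9.81 m/s² × 110 m = 1.552×10^6 Pa = 0.01552 kbar
sandstone: 2350 kg/m³ × 9.81 m/s² × 860 m = 1.983×10^7 Pa = 0.1983 kbar
dolomite: 2830 kg/m³ × 9.81 m/s² × 1810 m = 5.025×10^7 Pa = 0.5025 kbar
Total = 0.01552 + 0.1983 + 0.5025 = 0.71628 kbar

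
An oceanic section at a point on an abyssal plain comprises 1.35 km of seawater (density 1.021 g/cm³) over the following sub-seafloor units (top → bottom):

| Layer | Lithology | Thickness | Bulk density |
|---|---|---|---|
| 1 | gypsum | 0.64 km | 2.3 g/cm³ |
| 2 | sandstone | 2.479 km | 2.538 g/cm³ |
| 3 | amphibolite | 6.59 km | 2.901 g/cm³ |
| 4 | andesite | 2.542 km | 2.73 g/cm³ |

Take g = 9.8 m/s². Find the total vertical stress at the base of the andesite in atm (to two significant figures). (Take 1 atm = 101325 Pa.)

seawater: 1021 kg/m³ × 9.8 m/s² × 1350 m = 1.351×10^7 Pa = 133.3 atm
gypsum: 2300 kg/m³ × 9.8 m/s² × 640 m = 1.443×10^7 Pa = 142.4 atm
sandstone: 2538 kg/m³ × 9.8 m/s² × 2479 m = 6.166×10^7 Pa = 608.5 atm
amphibolite: 2901 kg/m³ × 9.8 m/s² × 6590 m = 1.874×10^8 Pa = 1849 atm
andesite: 2730 kg/m³ × 9.8 m/s² × 2542 m = 6.801×10^7 Pa = 671.2 atm
Total = 133.3 + 142.4 + 608.5 + 1849 + 671.2 = 3404.4 atm

3400 atm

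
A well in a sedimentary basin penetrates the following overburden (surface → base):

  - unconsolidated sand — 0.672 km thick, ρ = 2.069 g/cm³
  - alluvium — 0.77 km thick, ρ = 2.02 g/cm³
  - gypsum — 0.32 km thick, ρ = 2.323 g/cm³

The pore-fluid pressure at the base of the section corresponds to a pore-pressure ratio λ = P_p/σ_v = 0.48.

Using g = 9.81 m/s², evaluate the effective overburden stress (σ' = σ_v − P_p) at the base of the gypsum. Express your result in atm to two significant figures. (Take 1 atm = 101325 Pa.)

Overburden (lithostatic) stress σ_v:
unconsolidated sand: 2069 kg/m³ × 9.81 m/s² × 672 m = 1.364×10^7 Pa = 13.64 MPa
alluvium: 2020 kg/m³ × 9.81 m/s² × 770 m = 1.526×10^7 Pa = 15.26 MPa
gypsum: 2323 kg/m³ × 9.81 m/s² × 320 m = 7.292×10^6 Pa = 7.292 MPa
Total = 13.64 + 15.26 + 7.292 = 36.190 MPa
Pore pressure P_p = λ·σ_v = 0.48 × 36.19 MPa = 17.37 MPa
Effective stress σ' = σ_v − P_p = 36.19 − 17.37 = 18.819 MPa = 185.73 atm

190 atm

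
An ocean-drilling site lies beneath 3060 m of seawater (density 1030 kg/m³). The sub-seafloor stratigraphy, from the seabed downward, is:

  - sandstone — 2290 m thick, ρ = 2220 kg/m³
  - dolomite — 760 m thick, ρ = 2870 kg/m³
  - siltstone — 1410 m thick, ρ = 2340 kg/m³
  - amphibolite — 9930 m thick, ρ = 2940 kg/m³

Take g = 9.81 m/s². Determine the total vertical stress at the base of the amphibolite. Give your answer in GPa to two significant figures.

0.42 GPa

seawater: 1030 kg/m³ × 9.81 m/s² × 3060 m = 3.092×10^7 Pa = 0.03092 GPa
sandstone: 2220 kg/m³ × 9.81 m/s² × 2290 m = 4.987×10^7 Pa = 0.04987 GPa
dolomite: 2870 kg/m³ × 9.81 m/s² × 760 m = 2.140×10^7 Pa = 0.02140 GPa
siltstone: 2340 kg/m³ × 9.81 m/s² × 1410 m = 3.237×10^7 Pa = 0.03237 GPa
amphibolite: 2940 kg/m³ × 9.81 m/s² × 9930 m = 2.864×10^8 Pa = 0.2864 GPa
Total = 0.03092 + 0.04987 + 0.02140 + 0.03237 + 0.2864 = 0.42095 GPa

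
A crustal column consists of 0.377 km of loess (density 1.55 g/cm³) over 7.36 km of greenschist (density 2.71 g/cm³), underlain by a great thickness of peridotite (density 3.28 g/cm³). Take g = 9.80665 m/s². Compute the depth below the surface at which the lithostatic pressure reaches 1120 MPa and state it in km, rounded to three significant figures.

Pressure at base of upper layers: 1550×9.80665×377 + 2710×9.80665×7360 = 2.013×10^8 Pa = 201.3 MPa
Remaining pressure to be supplied by peridotite: 1.120×10^9 − 2.013×10^8 = 9.187×10^8 Pa
Additional depth in peridotite = 9.187×10^8 Pa / (3280 kg/m³ × 9.80665 m/s²) = 28560 m
Total depth = 7737 m + 28560 m = 36297 m
= 36.297 km

36.3 km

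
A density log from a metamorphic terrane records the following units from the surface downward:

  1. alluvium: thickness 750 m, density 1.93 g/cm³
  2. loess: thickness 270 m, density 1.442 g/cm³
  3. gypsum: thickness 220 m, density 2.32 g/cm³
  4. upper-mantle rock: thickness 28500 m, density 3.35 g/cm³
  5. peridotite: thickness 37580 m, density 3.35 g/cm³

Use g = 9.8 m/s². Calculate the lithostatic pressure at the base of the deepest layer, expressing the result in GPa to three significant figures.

alluvium: 1930 kg/m³ × 9.8 m/s² × 750 m = 1.419×10^7 Pa = 0.01419 GPa
loess: 1442 kg/m³ × 9.8 m/s² × 270 m = 3.816×10^6 Pa = 3.816×10^-3 GPa
gypsum: 2320 kg/m³ × 9.8 m/s² × 220 m = 5.002×10^6 Pa = 5.002×10^-3 GPa
upper-mantle rock: 3350 kg/m³ × 9.8 m/s² × 28500 m = 9.357×10^8 Pa = 0.9357 GPa
peridotite: 3350 kg/m³ × 9.8 m/s² × 37580 m = 1.234×10^9 Pa = 1.234 GPa
Total = 0.01419 + 3.816×10^-3 + 5.002×10^-3 + 0.9357 + 1.234 = 2.1924 GPa

2.19 GPa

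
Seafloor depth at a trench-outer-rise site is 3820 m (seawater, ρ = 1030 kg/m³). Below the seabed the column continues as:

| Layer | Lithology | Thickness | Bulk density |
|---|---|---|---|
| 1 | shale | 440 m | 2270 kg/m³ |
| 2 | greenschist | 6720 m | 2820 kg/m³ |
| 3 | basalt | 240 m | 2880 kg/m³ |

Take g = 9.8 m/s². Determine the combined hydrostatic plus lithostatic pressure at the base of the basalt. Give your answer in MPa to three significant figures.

241 MPa

seawater: 1030 kg/m³ × 9.8 m/s² × 3820 m = 3.856×10^7 Pa = 38.56 MPa
shale: 2270 kg/m³ × 9.8 m/s² × 440 m = 9.788×10^6 Pa = 9.788 MPa
greenschist: 2820 kg/m³ × 9.8 m/s² × 6720 m = 1.857×10^8 Pa = 185.7 MPa
basalt: 2880 kg/m³ × 9.8 m/s² × 240 m = 6.774×10^6 Pa = 6.774 MPa
Total = 38.56 + 9.788 + 185.7 + 6.774 = 240.84 MPa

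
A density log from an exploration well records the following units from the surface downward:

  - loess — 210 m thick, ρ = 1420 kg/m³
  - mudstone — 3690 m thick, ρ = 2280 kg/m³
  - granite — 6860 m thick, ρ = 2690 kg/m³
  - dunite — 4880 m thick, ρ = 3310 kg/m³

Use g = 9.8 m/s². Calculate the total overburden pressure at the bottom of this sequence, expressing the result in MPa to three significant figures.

loess: 1420 kg/m³ × 9.8 m/s² × 210 m = 2.922×10^6 Pa = 2.922 MPa
mudstone: 2280 kg/m³ × 9.8 m/s² × 3690 m = 8.245×10^7 Pa = 82.45 MPa
granite: 2690 kg/m³ × 9.8 m/s² × 6860 m = 1.808×10^8 Pa = 180.8 MPa
dunite: 3310 kg/m³ × 9.8 m/s² × 4880 m = 1.583×10^8 Pa = 158.3 MPa
Total = 2.922 + 82.45 + 180.8 + 158.3 = 424.51 MPa

425 MPa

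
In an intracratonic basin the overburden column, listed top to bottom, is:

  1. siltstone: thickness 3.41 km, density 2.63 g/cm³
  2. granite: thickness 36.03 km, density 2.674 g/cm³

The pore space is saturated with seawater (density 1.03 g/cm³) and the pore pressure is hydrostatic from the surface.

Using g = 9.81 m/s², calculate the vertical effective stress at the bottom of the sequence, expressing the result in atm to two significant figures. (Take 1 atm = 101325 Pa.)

6300 atm

Overburden (lithostatic) stress σ_v:
siltstone: 2630 kg/m³ × 9.81 m/s² × 3410 m = 8.798×10^7 Pa = 87.98 MPa
granite: 2674 kg/m³ × 9.81 m/s² × 36030 m = 9.451×10^8 Pa = 945.1 MPa
Total = 87.98 + 945.1 = 1033.1 MPa
Pore pressure P_p = 1030 kg/m³ × 9.81 m/s² × 39440 m = 3.985×10^8 Pa = 398.5 MPa
Effective stress σ' = σ_v − P_p = 1033 − 398.5 = 634.60 MPa = 6263.0 atm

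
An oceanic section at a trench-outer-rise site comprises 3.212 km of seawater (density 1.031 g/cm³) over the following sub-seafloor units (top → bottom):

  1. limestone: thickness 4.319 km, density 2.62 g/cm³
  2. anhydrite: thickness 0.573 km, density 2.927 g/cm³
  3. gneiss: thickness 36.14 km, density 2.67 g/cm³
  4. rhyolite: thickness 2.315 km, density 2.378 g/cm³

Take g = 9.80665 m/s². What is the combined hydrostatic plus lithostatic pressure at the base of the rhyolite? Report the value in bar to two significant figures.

seawater: 1031 kg/m³ × 9.80665 m/s² × 3212 m = 3.248×10^7 Pa = 324.8 bar
limestone: 2620 kg/m³ × 9.80665 m/s² × 4319 m = 1.110×10^8 Pa = 1110 bar
anhydrite: 2927 kg/m³ × 9.80665 m/s² × 573 m = 1.645×10^7 Pa = 164.5 bar
gneiss: 2670 kg/m³ × 9.80665 m/s² × 36140 m = 9.463×10^8 Pa = 9463 bar
rhyolite: 2378 kg/m³ × 9.80665 m/s² × 2315 m = 5.399×10^7 Pa = 539.9 bar
Total = 324.8 + 1110 + 164.5 + 9463 + 539.9 = 11602 bar

12000 bar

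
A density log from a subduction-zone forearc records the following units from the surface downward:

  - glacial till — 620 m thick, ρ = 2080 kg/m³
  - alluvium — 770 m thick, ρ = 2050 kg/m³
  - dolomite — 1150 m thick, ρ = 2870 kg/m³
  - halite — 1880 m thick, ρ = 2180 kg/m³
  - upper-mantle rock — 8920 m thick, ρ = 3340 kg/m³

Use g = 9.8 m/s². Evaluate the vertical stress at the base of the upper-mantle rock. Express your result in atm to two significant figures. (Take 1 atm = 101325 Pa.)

3900 atm

glacial till: 2080 kg/m³ × 9.8 m/s² × 620 m = 1.264×10^7 Pa = 124.7 atm
alluvium: 2050 kg/m³ × 9.8 m/s² × 770 m = 1.547×10^7 Pa = 152.7 atm
dolomite: 2870 kg/m³ × 9.8 m/s² × 1150 m = 3.234×10^7 Pa = 319.2 atm
halite: 2180 kg/m³ × 9.8 m/s² × 1880 m = 4.016×10^7 Pa = 396.4 atm
upper-mantle rock: 3340 kg/m³ × 9.8 m/s² × 8920 m = 2.920×10^8 Pa = 2882 atm
Total = 124.7 + 152.7 + 319.2 + 396.4 + 2882 = 3874.5 atm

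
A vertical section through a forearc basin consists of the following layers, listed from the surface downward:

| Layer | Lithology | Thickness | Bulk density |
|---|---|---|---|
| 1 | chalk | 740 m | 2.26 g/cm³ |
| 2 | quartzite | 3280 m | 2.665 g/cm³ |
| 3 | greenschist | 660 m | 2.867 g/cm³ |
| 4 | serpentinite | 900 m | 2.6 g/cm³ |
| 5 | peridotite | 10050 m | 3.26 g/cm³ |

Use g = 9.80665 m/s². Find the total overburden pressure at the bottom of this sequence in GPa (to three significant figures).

chalk: 2260 kg/m³ × 9.80665 m/s² × 740 m = 1.640×10^7 Pa = 0.01640 GPa
quartzite: 2665 kg/m³ × 9.80665 m/s² × 3280 m = 8.572×10^7 Pa = 0.08572 GPa
greenschist: 2867 kg/m³ × 9.80665 m/s² × 660 m = 1.856×10^7 Pa = 0.01856 GPa
serpentinite: 2600 kg/m³ × 9.80665 m/s² × 900 m = 2.295×10^7 Pa = 0.02295 GPa
peridotite: 3260 kg/m³ × 9.80665 m/s² × 10050 m = 3.213×10^8 Pa = 0.3213 GPa
Total = 0.01640 + 0.08572 + 0.01856 + 0.02295 + 0.3213 = 0.46492 GPa

0.465 GPa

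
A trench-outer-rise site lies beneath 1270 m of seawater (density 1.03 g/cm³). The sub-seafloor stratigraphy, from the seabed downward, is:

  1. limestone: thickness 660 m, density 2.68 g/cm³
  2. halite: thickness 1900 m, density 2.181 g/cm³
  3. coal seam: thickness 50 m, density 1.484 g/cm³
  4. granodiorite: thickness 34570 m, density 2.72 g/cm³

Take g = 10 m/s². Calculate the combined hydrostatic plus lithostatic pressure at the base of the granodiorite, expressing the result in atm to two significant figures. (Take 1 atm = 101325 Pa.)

10000 atm

seawater: 1030 kg/m³ × 10 m/s² × 1270 m = 1.308×10^7 Pa = 129.1 atm
limestone: 2680 kg/m³ × 10 m/s² × 660 m = 1.769×10^7 Pa = 174.6 atm
halite: 2181 kg/m³ × 10 m/s² × 1900 m = 4.144×10^7 Pa = 409.0 atm
coal seam: 1484 kg/m³ × 10 m/s² × 50 m = 7.420×10^5 Pa = 7.323 atm
granodiorite: 2720 kg/m³ × 10 m/s² × 34570 m = 9.403×10^8 Pa = 9280 atm
Total = 129.1 + 174.6 + 409.0 + 7.323 + 9280 = 10000 atm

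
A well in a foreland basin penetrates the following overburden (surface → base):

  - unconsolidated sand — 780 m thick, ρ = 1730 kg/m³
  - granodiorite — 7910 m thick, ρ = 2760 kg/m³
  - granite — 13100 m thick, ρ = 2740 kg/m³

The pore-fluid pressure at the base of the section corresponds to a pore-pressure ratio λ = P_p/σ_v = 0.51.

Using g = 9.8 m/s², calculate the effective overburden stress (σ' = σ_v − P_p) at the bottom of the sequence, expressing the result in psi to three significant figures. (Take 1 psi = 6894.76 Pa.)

Overburden (lithostatic) stress σ_v:
unconsolidated sand: 1730 kg/m³ × 9.8 m/s² × 780 m = 1.322×10^7 Pa = 13.22 MPa
granodiorite: 2760 kg/m³ × 9.8 m/s² × 7910 m = 2.139×10^8 Pa = 213.9 MPa
granite: 2740 kg/m³ × 9.8 m/s² × 13100 m = 3.518×10^8 Pa = 351.8 MPa
Total = 13.22 + 213.9 + 351.8 = 578.94 MPa
Pore pressure P_p = λ·σ_v = 0.51 × 578.9 MPa = 295.3 MPa
Effective stress σ' = σ_v − P_p = 578.9 − 295.3 = 283.68 MPa = 41144 psi

41100 psi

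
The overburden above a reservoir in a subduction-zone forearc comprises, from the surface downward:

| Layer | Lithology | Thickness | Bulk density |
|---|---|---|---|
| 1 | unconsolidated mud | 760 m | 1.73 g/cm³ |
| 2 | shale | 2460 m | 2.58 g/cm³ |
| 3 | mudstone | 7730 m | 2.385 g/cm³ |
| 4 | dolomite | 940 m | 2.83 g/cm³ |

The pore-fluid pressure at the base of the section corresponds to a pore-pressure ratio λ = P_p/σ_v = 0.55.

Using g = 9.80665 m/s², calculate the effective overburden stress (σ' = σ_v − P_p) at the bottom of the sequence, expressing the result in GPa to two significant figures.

0.13 GPa

Overburden (lithostatic) stress σ_v:
unconsolidated mud: 1730 kg/m³ × 9.80665 m/s² × 760 m = 1.289×10^7 Pa = 12.89 MPa
shale: 2580 kg/m³ × 9.80665 m/s² × 2460 m = 6.224×10^7 Pa = 62.24 MPa
mudstone: 2385 kg/m³ × 9.80665 m/s² × 7730 m = 1.808×10^8 Pa = 180.8 MPa
dolomite: 2830 kg/m³ × 9.80665 m/s² × 940 m = 2.609×10^7 Pa = 26.09 MPa
Total = 12.89 + 62.24 + 180.8 + 26.09 = 282.02 MPa
Pore pressure P_p = λ·σ_v = 0.55 × 282.0 MPa = 155.1 MPa
Effective stress σ' = σ_v − P_p = 282.0 − 155.1 = 126.91 MPa = 0.12691 GPa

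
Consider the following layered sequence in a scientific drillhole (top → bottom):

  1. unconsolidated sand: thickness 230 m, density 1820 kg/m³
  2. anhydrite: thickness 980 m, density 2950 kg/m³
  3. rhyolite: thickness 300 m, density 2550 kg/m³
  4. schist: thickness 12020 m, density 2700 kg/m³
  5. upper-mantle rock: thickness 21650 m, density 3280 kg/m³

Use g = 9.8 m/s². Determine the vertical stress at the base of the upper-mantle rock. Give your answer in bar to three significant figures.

unconsolidated sand: 1820 kg/m³ × 9.8 m/s² × 230 m = 4.102×10^6 Pa = 41.02 bar
anhydrite: 2950 kg/m³ × 9.8 m/s² × 980 m = 2.833×10^7 Pa = 283.3 bar
rhyolite: 2550 kg/m³ × 9.8 m/s² × 300 m = 7.497×10^6 Pa = 74.97 bar
schist: 2700 kg/m³ × 9.8 m/s² × 12020 m = 3.180×10^8 Pa = 3180 bar
upper-mantle rock: 3280 kg/m³ × 9.8 m/s² × 21650 m = 6.959×10^8 Pa = 6959 bar
Total = 41.02 + 283.3 + 74.97 + 3180 + 6959 = 10539 bar

10500 bar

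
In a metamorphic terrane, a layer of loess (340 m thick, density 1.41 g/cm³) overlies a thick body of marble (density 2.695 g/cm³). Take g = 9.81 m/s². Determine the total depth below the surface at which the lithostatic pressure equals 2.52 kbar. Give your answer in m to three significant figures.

Pressure at base of upper layers: 1410×9.81×340 = 4.703×10^6 Pa = 0.04703 kbar
Remaining pressure to be supplied by marble: 2.520×10^8 − 4.703×10^6 = 2.473×10^8 Pa
Additional depth in marble = 2.473×10^8 Pa / (2695 kg/m³ × 9.81 m/s²) = 9353.9 m
Total depth = 340 m + 9353.9 m = 9693.9 m

9690 m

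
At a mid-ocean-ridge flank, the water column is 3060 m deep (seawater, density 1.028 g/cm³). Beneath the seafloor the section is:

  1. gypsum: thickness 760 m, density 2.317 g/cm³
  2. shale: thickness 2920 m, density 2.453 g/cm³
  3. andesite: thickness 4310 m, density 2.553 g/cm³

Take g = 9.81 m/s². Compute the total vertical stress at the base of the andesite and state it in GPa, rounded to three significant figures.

seawater: 1028 kg/m³ × 9.81 m/s² × 3060 m = 3.086×10^7 Pa = 0.03086 GPa
gypsum: 2317 kg/m³ × 9.81 m/s² × 760 m = 1.727×10^7 Pa = 0.01727 GPa
shale: 2453 kg/m³ × 9.81 m/s² × 2920 m = 7.027×10^7 Pa = 0.07027 GPa
andesite: 2553 kg/m³ × 9.81 m/s² × 4310 m = 1.079×10^8 Pa = 0.1079 GPa
Total = 0.03086 + 0.01727 + 0.07027 + 0.1079 = 0.22634 GPa

0.226 GPa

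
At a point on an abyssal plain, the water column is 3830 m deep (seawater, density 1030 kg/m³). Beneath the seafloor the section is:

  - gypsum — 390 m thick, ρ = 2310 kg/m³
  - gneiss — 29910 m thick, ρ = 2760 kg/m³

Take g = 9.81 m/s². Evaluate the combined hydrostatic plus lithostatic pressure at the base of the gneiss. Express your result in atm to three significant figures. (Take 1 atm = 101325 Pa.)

seawater: 1030 kg/m³ × 9.81 m/s² × 3830 m = 3.870×10^7 Pa = 381.9 atm
gypsum: 2310 kg/m³ × 9.81 m/s² × 390 m = 8.838×10^6 Pa = 87.22 atm
gneiss: 2760 kg/m³ × 9.81 m/s² × 29910 m = 8.098×10^8 Pa = 7992 atm
Total = 381.9 + 87.22 + 7992 = 8461.6 atm

8460 atm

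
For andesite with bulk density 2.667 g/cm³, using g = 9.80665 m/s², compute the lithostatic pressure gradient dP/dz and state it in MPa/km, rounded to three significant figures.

dP/dz = ρg = 2667 kg/m³ × 9.80665 m/s² = 26154 Pa/m
= 26154 Pa/m × (1 MPa/km / 1000.0 Pa/m) = 26.154 MPa/km

26.2 MPa/km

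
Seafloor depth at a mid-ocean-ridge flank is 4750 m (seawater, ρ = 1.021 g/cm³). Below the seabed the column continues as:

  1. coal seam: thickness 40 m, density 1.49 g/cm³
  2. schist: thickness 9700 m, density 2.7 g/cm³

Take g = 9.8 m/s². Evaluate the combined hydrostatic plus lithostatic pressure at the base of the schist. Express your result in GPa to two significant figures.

seawater: 1021 kg/m³ × 9.8 m/s² × 4750 m = 4.753×10^7 Pa = 0.04753 GPa
coal seam: 1490 kg/m³ × 9.8 m/s² × 40 m = 5.841×10^5 Pa = 5.841×10^-4 GPa
schist: 2700 kg/m³ × 9.8 m/s² × 9700 m = 2.567×10^8 Pa = 0.2567 GPa
Total = 0.04753 + 5.841×10^-4 + 0.2567 = 0.30477 GPa

0.30 GPa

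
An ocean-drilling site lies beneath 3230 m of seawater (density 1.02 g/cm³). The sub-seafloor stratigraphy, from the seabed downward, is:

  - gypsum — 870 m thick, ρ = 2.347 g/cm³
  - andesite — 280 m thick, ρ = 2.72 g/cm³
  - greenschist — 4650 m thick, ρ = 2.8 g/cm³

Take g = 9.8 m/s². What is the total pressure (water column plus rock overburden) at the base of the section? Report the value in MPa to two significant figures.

seawater: 1020 kg/m³ × 9.8 m/s² × 3230 m = 3.229×10^7 Pa = 32.29 MPa
gypsum: 2347 kg/m³ × 9.8 m/s² × 870 m = 2.001×10^7 Pa = 20.01 MPa
andesite: 2720 kg/m³ × 9.8 m/s² × 280 m = 7.464×10^6 Pa = 7.464 MPa
greenschist: 2800 kg/m³ × 9.8 m/s² × 4650 m = 1.276×10^8 Pa = 127.6 MPa
Total = 32.29 + 20.01 + 7.464 + 127.6 = 187.36 MPa

190 MPa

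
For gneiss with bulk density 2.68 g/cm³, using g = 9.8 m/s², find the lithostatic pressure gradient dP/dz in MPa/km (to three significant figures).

26.3 MPa/km

dP/dz = ρg = 2680 kg/m³ × 9.8 m/s² = 26264 Pa/m
= 26264 Pa/m × (1 MPa/km / 1000.0 Pa/m) = 26.264 MPa/km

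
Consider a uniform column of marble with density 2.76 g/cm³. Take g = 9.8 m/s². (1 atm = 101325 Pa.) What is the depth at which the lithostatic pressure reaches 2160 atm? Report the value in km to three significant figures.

h = P/(ρg) = 2160 atm / (2760 kg/m³ × 9.8 m/s²) = 2.189×10^8 Pa / 27048 Pa/m = 8091.6 m
= 8.0916 km

8.09 km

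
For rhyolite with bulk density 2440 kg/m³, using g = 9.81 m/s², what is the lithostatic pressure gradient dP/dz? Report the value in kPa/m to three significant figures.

23.9 kPa/m

dP/dz = ρg = 2440 kg/m³ × 9.81 m/s² = 23936 Pa/m
= 23936 Pa/m × (1 kPa/m / 1000.0 Pa/m) = 23.936 kPa/m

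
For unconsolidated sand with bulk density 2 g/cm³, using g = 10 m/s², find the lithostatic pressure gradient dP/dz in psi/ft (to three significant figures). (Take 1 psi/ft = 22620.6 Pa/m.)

0.884 psi/ft

dP/dz = ρg = 2000 kg/m³ × 10 m/s² = 20000 Pa/m
= 20000 Pa/m × (1 psi/ft / 22621 Pa/m) = 0.88415 psi/ft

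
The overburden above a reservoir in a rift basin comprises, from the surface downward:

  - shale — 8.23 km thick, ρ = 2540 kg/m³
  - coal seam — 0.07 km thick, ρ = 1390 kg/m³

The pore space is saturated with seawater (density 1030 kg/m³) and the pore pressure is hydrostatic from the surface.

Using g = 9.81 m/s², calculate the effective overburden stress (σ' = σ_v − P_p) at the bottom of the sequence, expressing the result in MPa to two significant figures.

Overburden (lithostatic) stress σ_v:
shale: 2540 kg/m³ × 9.81 m/s² × 8230 m = 2.051×10^8 Pa = 205.1 MPa
coal seam: 1390 kg/m³ × 9.81 m/s² × 70 m = 9.545×10^5 Pa = 0.9545 MPa
Total = 205.1 + 0.9545 = 206.02 MPa
Pore pressure P_p = 1030 kg/m³ × 9.81 m/s² × 8300 m = 8.387×10^7 Pa = 83.87 MPa
Effective stress σ' = σ_v − P_p = 206.0 − 83.87 = 122.16 MPa

120 MPa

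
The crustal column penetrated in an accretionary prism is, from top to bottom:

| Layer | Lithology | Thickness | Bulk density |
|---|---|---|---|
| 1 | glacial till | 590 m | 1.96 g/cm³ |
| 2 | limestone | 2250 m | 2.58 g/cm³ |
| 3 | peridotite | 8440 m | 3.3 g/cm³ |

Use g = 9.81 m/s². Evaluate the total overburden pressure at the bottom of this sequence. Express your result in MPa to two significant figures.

340 MPa

glacial till: 1960 kg/m³ × 9.81 m/s² × 590 m = 1.134×10^7 Pa = 11.34 MPa
limestone: 2580 kg/m³ × 9.81 m/s² × 2250 m = 5.695×10^7 Pa = 56.95 MPa
peridotite: 3300 kg/m³ × 9.81 m/s² × 8440 m = 2.732×10^8 Pa = 273.2 MPa
Total = 11.34 + 56.95 + 273.2 = 341.52 MPa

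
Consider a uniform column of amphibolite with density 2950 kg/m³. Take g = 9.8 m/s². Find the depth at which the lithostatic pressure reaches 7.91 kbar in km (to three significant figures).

27.4 km

h = P/(ρg) = 7.91 kbar / (2950 kg/m³ × 9.8 m/s²) = 7.910×10^8 Pa / 28910 Pa/m = 27361 m
= 27.361 km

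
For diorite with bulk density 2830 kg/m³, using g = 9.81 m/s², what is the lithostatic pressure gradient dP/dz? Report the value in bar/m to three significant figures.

dP/dz = ρg = 2830 kg/m³ × 9.81 m/s² = 27762 Pa/m
= 27762 Pa/m × (1 bar/m / 1.0000×10^5 Pa/m) = 0.27762 bar/m

0.278 bar/m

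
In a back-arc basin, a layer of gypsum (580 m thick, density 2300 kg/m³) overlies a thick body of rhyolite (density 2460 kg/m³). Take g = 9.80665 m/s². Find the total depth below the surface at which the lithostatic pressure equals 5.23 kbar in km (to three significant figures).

Pressure at base of upper layers: 2300×9.80665×580 = 1.308×10^7 Pa = 0.1308 kbar
Remaining pressure to be supplied by rhyolite: 5.230×10^8 − 1.308×10^7 = 5.099×10^8 Pa
Additional depth in rhyolite = 5.099×10^8 Pa / (2460 kg/m³ × 9.80665 m/s²) = 21137 m
Total depth = 580 m + 21137 m = 21717 m
= 21.717 km

21.7 km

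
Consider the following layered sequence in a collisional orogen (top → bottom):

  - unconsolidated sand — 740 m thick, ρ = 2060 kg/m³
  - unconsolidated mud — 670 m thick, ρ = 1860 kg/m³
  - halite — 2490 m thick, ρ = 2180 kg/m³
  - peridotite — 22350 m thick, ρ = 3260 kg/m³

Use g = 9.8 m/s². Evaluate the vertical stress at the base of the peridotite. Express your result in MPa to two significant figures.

unconsolidated sand: 2060 kg/m³ × 9.8 m/s² × 740 m = 1.494×10^7 Pa = 14.94 MPa
unconsolidated mud: 1860 kg/m³ × 9.8 m/s² × 670 m = 1.221×10^7 Pa = 12.21 MPa
halite: 2180 kg/m³ × 9.8 m/s² × 2490 m = 5.320×10^7 Pa = 53.20 MPa
peridotite: 3260 kg/m³ × 9.8 m/s² × 22350 m = 7.140×10^8 Pa = 714.0 MPa
Total = 14.94 + 12.21 + 53.20 + 714.0 = 794.39 MPa

790 MPa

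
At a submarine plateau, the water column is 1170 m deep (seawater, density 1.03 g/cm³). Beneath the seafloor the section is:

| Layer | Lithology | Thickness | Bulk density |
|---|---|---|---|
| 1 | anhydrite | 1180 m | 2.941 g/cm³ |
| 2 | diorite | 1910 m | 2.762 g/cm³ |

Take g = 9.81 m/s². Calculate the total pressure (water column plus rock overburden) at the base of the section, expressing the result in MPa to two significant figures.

seawater: 1030 kg/m³ × 9.81 m/s² × 1170 m = 1.182×10^7 Pa = 11.82 MPa
anhydrite: 2941 kg/m³ × 9.81 m/s² × 1180 m = 3.404×10^7 Pa = 34.04 MPa
diorite: 2762 kg/m³ × 9.81 m/s² × 1910 m = 5.175×10^7 Pa = 51.75 MPa
Total = 11.82 + 34.04 + 51.75 = 97.618 MPa

98 MPa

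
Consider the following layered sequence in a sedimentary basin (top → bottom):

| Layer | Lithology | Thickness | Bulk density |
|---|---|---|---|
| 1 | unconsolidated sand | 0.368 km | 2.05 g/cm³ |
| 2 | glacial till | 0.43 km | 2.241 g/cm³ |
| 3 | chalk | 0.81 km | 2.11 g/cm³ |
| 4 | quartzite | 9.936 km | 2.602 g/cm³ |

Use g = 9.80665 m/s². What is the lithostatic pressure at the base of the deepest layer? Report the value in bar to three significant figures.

2870 bar

unconsolidated sand: 2050 kg/m³ × 9.80665 m/s² × 368 m = 7.398×10^6 Pa = 73.98 bar
glacial till: 2241 kg/m³ × 9.80665 m/s² × 430 m = 9.450×10^6 Pa = 94.50 bar
chalk: 2110 kg/m³ × 9.80665 m/s² × 810 m = 1.676×10^7 Pa = 167.6 bar
quartzite: 2602 kg/m³ × 9.80665 m/s² × 9936 m = 2.535×10^8 Pa = 2535 bar
Total = 73.98 + 94.50 + 167.6 + 2535 = 2871.4 bar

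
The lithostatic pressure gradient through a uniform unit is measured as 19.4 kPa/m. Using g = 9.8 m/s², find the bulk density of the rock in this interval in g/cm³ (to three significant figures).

ρ = (dP/dz)/g = 19.4 kPa/m / 9.8 m/s² = 19400 Pa/m / 9.8 m/s² = 1979.6 kg/m³
= 1.980 g/cm³

1.98 g/cm³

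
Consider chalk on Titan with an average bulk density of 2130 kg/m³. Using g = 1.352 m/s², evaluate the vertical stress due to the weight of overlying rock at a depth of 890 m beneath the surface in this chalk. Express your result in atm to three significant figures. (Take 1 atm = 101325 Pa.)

chalk: 2130 kg/m³ × 1.352 m/s² × 890 m = 2.563×10^6 Pa = 25.29 atm

25.3 atm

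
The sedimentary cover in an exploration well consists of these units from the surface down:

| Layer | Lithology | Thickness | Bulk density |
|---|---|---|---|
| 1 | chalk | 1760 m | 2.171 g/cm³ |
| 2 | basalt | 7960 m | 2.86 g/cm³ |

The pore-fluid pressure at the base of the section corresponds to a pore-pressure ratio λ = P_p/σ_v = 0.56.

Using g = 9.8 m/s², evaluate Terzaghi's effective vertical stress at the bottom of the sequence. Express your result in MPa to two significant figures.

Overburden (lithostatic) stress σ_v:
chalk: 2171 kg/m³ × 9.8 m/s² × 1760 m = 3.745×10^7 Pa = 37.45 MPa
basalt: 2860 kg/m³ × 9.8 m/s² × 7960 m = 2.231×10^8 Pa = 223.1 MPa
Total = 37.45 + 223.1 = 260.55 MPa
Pore pressure P_p = λ·σ_v = 0.56 × 260.5 MPa = 145.9 MPa
Effective stress σ' = σ_v − P_p = 260.5 − 145.9 = 114.64 MPa

110 MPa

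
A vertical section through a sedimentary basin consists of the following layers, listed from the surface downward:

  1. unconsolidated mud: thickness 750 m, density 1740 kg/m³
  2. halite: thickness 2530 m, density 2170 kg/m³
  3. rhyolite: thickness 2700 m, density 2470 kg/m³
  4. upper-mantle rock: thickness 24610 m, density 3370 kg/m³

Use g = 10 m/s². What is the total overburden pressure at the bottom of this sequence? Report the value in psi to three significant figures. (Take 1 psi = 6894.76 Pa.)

unconsolidated mud: 1740 kg/m³ × 10 m/s² × 750 m = 1.305×10^7 Pa = 1893 psi
halite: 2170 kg/m³ × 10 m/s² × 2530 m = 5.490×10^7 Pa = 7963 psi
rhyolite: 2470 kg/m³ × 10 m/s² × 2700 m = 6.669×10^7 Pa = 9673 psi
upper-mantle rock: 3370 kg/m³ × 10 m/s² × 24610 m = 8.294×10^8 Pa = 1.203×10^5 psi
Total = 1893 + 7963 + 9673 + 1.203×10^5 = 1.3982×10^5 psi

140000 psi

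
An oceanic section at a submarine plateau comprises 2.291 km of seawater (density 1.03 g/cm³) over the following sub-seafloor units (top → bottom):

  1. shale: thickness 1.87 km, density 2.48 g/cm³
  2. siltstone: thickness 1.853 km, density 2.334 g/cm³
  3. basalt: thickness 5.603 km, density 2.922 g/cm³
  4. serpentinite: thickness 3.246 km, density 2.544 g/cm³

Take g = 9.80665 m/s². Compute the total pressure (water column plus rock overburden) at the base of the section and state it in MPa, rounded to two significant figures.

350 MPa

seawater: 1030 kg/m³ × 9.80665 m/s² × 2291 m = 2.314×10^7 Pa = 23.14 MPa
shale: 2480 kg/m³ × 9.80665 m/s² × 1870 m = 4.548×10^7 Pa = 45.48 MPa
siltstone: 2334 kg/m³ × 9.80665 m/s² × 1853 m = 4.241×10^7 Pa = 42.41 MPa
basalt: 2922 kg/m³ × 9.80665 m/s² × 5603 m = 1.606×10^8 Pa = 160.6 MPa
serpentinite: 2544 kg/m³ × 9.80665 m/s² × 3246 m = 8.098×10^7 Pa = 80.98 MPa
Total = 23.14 + 45.48 + 42.41 + 160.6 + 80.98 = 352.57 MPa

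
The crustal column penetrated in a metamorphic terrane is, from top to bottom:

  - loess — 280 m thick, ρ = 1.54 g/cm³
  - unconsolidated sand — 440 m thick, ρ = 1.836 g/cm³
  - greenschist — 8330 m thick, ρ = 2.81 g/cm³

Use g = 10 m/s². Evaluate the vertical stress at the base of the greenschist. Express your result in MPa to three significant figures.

246 MPa

loess: 1540 kg/m³ × 10 m/s² × 280 m = 4.312×10^6 Pa = 4.312 MPa
unconsolidated sand: 1836 kg/m³ × 10 m/s² × 440 m = 8.078×10^6 Pa = 8.078 MPa
greenschist: 2810 kg/m³ × 10 m/s² × 8330 m = 2.341×10^8 Pa = 234.1 MPa
Total = 4.312 + 8.078 + 234.1 = 246.46 MPa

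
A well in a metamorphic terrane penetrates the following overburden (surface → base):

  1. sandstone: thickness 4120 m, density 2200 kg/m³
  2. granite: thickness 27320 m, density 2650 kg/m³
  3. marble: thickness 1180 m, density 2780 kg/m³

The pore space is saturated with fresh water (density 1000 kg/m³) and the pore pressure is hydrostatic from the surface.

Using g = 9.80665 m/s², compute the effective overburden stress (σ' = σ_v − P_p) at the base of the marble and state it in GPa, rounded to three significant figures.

Overburden (lithostatic) stress σ_v:
sandstone: 2200 kg/m³ × 9.80665 m/s² × 4120 m = 8.889×10^7 Pa = 88.89 MPa
granite: 2650 kg/m³ × 9.80665 m/s² × 27320 m = 7.100×10^8 Pa = 710.0 MPa
marble: 2780 kg/m³ × 9.80665 m/s² × 1180 m = 3.217×10^7 Pa = 32.17 MPa
Total = 88.89 + 710.0 + 32.17 = 831.04 MPa
Pore pressure P_p = 1000 kg/m³ × 9.80665 m/s² × 32620 m = 3.199×10^8 Pa = 319.9 MPa
Effective stress σ' = σ_v − P_p = 831.0 − 319.9 = 511.15 MPa = 0.51115 GPa

0.511 GPa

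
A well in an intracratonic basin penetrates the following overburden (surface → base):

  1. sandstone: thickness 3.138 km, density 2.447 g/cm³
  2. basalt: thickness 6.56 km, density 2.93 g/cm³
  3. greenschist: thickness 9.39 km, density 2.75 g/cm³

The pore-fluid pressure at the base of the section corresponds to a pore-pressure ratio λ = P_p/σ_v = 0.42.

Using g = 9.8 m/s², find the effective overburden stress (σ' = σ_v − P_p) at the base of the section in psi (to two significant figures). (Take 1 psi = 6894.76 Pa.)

Overburden (lithostatic) stress σ_v:
sandstone: 2447 kg/m³ × 9.8 m/s² × 3138 m = 7.525×10^7 Pa = 75.25 MPa
basalt: 2930 kg/m³ × 9.8 m/s² × 6560 m = 1.884×10^8 Pa = 188.4 MPa
greenschist: 2750 kg/m³ × 9.8 m/s² × 9390 m = 2.531×10^8 Pa = 253.1 MPa
Total = 75.25 + 188.4 + 253.1 = 516.68 MPa
Pore pressure P_p = λ·σ_v = 0.42 × 516.7 MPa = 217.0 MPa
Effective stress σ' = σ_v − P_p = 516.7 − 217.0 = 299.67 MPa = 43464 psi

43000 psi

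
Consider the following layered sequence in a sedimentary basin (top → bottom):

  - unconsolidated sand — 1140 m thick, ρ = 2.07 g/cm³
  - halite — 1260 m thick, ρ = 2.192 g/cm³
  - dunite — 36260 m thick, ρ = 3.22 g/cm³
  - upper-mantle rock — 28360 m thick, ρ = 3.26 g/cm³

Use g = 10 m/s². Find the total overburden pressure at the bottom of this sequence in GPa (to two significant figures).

2.1 GPa

unconsolidated sand: 2070 kg/m³ × 10 m/s² × 1140 m = 2.360×10^7 Pa = 0.02360 GPa
halite: 2192 kg/m³ × 10 m/s² × 1260 m = 2.762×10^7 Pa = 0.02762 GPa
dunite: 3220 kg/m³ × 10 m/s² × 36260 m = 1.168×10^9 Pa = 1.168 GPa
upper-mantle rock: 3260 kg/m³ × 10 m/s² × 28360 m = 9.245×10^8 Pa = 0.9245 GPa
Total = 0.02360 + 0.02762 + 1.168 + 0.9245 = 2.1433 GPa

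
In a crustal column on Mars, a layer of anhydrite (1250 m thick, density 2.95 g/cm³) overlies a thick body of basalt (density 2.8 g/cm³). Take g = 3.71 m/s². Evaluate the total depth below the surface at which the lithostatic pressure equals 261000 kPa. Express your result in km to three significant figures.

Pressure at base of upper layers: 2950×3.71×1250 = 1.368×10^7 Pa = 13681 kPa
Remaining pressure to be supplied by basalt: 2.610×10^8 − 1.368×10^7 = 2.473×10^8 Pa
Additional depth in basalt = 2.473×10^8 Pa / (2800 kg/m³ × 3.71 m/s²) = 23808 m
Total depth = 1250 m + 23808 m = 25058 m
= 25.058 km

25.1 km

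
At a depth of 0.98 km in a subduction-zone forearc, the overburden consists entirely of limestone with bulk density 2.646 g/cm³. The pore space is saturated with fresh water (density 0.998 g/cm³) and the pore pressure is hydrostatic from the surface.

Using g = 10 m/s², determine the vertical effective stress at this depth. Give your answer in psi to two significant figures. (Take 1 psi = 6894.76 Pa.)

Overburden (lithostatic) stress σ_v:
limestone: 2646 kg/m³ × 10 m/s² × 980 m = 2.593×10^7 Pa = 25.93 MPa
Pore pressure P_p = 998 kg/m³ × 10 m/s² × 980 m = 9.780×10^6 Pa = 9.780 MPa
Effective stress σ' = σ_v − P_p = 25.93 − 9.780 = 16.150 MPa = 2342.4 psi

2300 psi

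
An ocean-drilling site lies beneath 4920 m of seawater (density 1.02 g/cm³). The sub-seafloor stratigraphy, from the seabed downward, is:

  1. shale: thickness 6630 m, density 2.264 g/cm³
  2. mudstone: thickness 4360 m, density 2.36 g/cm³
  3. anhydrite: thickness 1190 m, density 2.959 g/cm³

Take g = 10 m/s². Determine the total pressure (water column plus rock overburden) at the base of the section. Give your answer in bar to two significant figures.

seawater: 1020 kg/m³ × 10 m/s² × 4920 m = 5.018×10^7 Pa = 501.8 bar
shale: 2264 kg/m³ × 10 m/s² × 6630 m = 1.501×10^8 Pa = 1501 bar
mudstone: 2360 kg/m³ × 10 m/s² × 4360 m = 1.029×10^8 Pa = 1029 bar
anhydrite: 2959 kg/m³ × 10 m/s² × 1190 m = 3.521×10^7 Pa = 352.1 bar
Total = 501.8 + 1501 + 1029 + 352.1 = 3384.0 bar

3400 bar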